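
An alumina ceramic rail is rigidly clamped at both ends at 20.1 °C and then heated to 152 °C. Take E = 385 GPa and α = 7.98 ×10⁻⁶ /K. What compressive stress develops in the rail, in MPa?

ΔT = 131.9 K. Constrained thermal stress σ = E·α·ΔT = 385.0×10³ MPa × 7.98×10⁻⁶ × 131.9 = 405 MPa (compressive).

405 MPa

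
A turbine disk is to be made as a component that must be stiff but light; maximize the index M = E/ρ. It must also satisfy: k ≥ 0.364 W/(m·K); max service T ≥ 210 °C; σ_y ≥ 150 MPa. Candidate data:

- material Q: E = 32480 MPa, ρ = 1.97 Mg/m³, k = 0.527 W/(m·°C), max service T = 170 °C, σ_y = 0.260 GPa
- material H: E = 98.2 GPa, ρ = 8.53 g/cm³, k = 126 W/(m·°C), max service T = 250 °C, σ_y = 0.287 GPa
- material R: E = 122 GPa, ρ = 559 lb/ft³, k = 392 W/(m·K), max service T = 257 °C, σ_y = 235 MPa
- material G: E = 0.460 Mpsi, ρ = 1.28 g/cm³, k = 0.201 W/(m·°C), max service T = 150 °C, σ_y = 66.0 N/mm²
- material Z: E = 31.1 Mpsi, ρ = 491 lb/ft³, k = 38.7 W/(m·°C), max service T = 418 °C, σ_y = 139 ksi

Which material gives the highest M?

material Z

Screen on constraints: k ≥ 0.364 W/(m·K); max service T ≥ 210 °C; σ_y ≥ 150 MPa. Survivors: material H, material R, material Z.
Normalizing units and computing the index:
  material H: E = 98.20 GPa, ρ = 8530 kg/m³
  material R: E = 122.0 GPa, ρ = 8954 kg/m³
  material Z: E = 214.4 GPa, ρ = 7865 kg/m³
  material Z: M = 27.3 MN·m/kg
  material R: M = 13.6 MN·m/kg
  material H: M = 11.5 MN·m/kg
Material Z ranks first.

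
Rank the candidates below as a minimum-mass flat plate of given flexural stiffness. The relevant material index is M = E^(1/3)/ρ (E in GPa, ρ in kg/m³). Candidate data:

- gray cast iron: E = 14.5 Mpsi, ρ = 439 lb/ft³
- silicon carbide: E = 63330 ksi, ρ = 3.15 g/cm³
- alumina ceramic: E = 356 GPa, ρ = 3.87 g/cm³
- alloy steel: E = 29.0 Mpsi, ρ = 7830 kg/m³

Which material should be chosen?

silicon carbide

In SI units:
  gray cast iron: E = 99.97 GPa, ρ = 7032 kg/m³
  silicon carbide: E = 436.6 GPa, ρ = 3150 kg/m³
  alumina ceramic: E = 356.0 GPa, ρ = 3870 kg/m³
  alloy steel: E = 199.9 GPa, ρ = 7830 kg/m³
  silicon carbide: M = 2.41×10⁻³
  alumina ceramic: M = 1.83×10⁻³
  alloy steel: M = 0.747×10⁻³
  gray cast iron: M = 0.660×10⁻³
Highest index: silicon carbide.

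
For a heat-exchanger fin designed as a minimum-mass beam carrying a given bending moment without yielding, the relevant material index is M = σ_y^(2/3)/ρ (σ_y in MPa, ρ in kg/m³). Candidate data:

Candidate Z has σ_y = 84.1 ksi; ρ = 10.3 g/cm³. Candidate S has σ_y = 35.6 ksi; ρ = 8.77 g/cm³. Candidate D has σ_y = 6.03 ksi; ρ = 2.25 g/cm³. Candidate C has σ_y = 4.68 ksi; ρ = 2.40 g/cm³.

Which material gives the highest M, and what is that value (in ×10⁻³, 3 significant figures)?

candidate Z, M = 6.75×10⁻³

Putting every candidate on a common basis:
  candidate Z: σ_y = 579.8 MPa, ρ = 10300 kg/m³
  candidate S: σ_y = 245.5 MPa, ρ = 8770 kg/m³
  candidate D: σ_y = 41.58 MPa, ρ = 2250 kg/m³
  candidate C: σ_y = 32.27 MPa, ρ = 2400 kg/m³
  candidate Z: M = 6.75×10⁻³
  candidate D: M = 5.33×10⁻³
  candidate S: M = 4.47×10⁻³
  candidate C: M = 4.22×10⁻³
The maximum is for candidate Z.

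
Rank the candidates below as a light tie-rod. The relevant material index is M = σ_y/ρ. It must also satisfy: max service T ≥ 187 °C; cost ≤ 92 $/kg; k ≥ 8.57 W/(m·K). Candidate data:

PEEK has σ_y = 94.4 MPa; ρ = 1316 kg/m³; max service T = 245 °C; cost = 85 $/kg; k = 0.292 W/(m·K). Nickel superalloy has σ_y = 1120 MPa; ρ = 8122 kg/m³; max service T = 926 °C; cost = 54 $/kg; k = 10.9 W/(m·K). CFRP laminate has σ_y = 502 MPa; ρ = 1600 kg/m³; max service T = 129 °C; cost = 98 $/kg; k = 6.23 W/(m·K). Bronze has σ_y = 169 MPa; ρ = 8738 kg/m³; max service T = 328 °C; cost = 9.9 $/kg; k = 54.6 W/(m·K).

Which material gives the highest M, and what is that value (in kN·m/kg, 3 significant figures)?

nickel superalloy, M = 138 kN·m/kg

Screen on constraints: max service T ≥ 187 °C; cost ≤ 92 $/kg; k ≥ 8.57 W/(m·K). Survivors: nickel superalloy, bronze.
Per-candidate index values:
  nickel superalloy: M = 138 kN·m/kg
  bronze: M = 19.3 kN·m/kg
Nickel superalloy has the largest M.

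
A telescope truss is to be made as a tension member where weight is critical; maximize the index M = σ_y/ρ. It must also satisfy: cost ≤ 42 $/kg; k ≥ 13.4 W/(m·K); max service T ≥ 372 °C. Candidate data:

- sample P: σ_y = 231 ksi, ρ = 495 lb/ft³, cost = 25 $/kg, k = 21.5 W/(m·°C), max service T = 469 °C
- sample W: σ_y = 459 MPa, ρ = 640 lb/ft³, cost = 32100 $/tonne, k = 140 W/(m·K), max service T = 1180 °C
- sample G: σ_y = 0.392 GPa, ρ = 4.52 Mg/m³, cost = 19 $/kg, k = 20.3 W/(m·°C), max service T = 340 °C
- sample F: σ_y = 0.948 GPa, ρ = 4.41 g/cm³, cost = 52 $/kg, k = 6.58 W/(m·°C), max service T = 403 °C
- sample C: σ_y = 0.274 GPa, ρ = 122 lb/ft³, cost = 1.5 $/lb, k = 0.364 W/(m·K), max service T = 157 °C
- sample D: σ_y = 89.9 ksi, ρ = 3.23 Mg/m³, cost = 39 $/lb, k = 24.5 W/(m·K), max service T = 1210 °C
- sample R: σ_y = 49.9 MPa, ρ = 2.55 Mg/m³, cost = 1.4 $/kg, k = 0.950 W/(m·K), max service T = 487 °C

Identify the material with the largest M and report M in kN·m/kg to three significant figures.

Screen on constraints: cost ≤ 42 $/kg; k ≥ 13.4 W/(m·K); max service T ≥ 372 °C. Survivors: sample P, sample W.
Convert each candidate to consistent units, then evaluate M:
  sample P: σ_y = 1593 MPa, ρ = 7929 kg/m³
  sample W: σ_y = 459.0 MPa, ρ = 10250 kg/m³
  sample P: M = 201 kN·m/kg
  sample W: M = 44.8 kN·m/kg
Highest index: sample P.

sample P, M = 201 kN·m/kg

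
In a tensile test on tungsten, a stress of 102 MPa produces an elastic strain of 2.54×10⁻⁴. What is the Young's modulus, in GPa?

402 GPa

E = σ/ε = 102 MPa / 2.54×10⁻⁴ = 401600 MPa = 402 GPa.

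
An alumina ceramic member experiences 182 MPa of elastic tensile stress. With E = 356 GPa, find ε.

5.11×10⁻⁴

ε = σ/E = 182 / 356000 = 5.11×10⁻⁴.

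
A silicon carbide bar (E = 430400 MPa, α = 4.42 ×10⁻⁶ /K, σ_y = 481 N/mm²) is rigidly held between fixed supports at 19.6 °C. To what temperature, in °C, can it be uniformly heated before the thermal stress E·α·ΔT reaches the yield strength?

E = 430400 MPa = 430.4 GPa.
σ_y = 481 N/mm² = 481.0 MPa.
E·α·ΔT = 481.0 MPa ⇒ ΔT = 481.0 / (430.4×10³ × 4.42×10⁻⁶) = 252.8 K.
T = 19.6 + 252.8 = 272.4 °C.

272 °C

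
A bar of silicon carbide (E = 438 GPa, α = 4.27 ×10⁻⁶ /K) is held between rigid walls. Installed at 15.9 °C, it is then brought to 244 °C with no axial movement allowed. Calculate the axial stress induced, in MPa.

ΔT = 228.1 K. Constrained thermal stress σ = E·α·ΔT = 438.0×10³ MPa × 4.27×10⁻⁶ × 228.1 = 427 MPa (compressive).

427 MPa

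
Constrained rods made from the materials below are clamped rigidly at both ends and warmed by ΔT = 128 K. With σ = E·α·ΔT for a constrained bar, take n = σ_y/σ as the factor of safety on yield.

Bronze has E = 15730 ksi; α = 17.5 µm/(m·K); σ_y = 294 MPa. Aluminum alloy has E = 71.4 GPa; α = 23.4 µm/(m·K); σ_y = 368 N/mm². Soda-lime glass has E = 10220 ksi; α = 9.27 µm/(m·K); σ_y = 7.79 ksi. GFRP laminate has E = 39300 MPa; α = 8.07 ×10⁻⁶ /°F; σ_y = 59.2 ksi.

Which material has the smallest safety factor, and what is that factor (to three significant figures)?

Converting E to GPa, α to ×10⁻⁶/K, σ_y to MPa, then σ and n for each:
  bronze: E = 108.5, α = 17.5, σ_y = 294.0 → σ = 243 MPa, n = 1.21
  aluminum alloy: E = 71.40, α = 23.4, σ_y = 368.0 → σ = 214 MPa, n = 1.72
  soda-lime glass: E = 70.46, α = 9.27, σ_y = 53.71 → σ = 83.6 MPa, n = 0.642
  GFRP laminate: E = 39.30, α = 14.5, σ_y = 408.2 → σ = 73.1 MPa, n = 5.59
Soda-lime glass has the lowest safety factor, n = 0.642.

soda-lime glass, n = 0.642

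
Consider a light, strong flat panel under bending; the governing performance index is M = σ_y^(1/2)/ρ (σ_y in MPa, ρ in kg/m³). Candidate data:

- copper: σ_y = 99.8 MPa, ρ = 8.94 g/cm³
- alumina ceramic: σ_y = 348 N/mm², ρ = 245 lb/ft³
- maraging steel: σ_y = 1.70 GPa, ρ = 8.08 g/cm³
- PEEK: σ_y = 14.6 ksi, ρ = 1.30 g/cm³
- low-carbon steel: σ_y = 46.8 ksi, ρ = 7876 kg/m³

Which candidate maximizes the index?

Normalizing units and computing the index:
  copper: σ_y = 99.80 MPa, ρ = 8940 kg/m³
  alumina ceramic: σ_y = 348.0 MPa, ρ = 3925 kg/m³
  maraging steel: σ_y = 1700 MPa, ρ = 8080 kg/m³
  PEEK: σ_y = 100.7 MPa, ρ = 1300 kg/m³
  low-carbon steel: σ_y = 322.7 MPa, ρ = 7876 kg/m³
  PEEK: M = 7.72×10⁻³
  maraging steel: M = 5.10×10⁻³
  alumina ceramic: M = 4.75×10⁻³
  low-carbon steel: M = 2.28×10⁻³
  copper: M = 1.12×10⁻³
The maximum is for PEEK.

PEEK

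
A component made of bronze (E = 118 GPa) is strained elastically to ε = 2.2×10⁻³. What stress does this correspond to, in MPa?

σ = E·ε = 118000 MPa × 2.2×10⁻³ = 260 MPa.

260 MPa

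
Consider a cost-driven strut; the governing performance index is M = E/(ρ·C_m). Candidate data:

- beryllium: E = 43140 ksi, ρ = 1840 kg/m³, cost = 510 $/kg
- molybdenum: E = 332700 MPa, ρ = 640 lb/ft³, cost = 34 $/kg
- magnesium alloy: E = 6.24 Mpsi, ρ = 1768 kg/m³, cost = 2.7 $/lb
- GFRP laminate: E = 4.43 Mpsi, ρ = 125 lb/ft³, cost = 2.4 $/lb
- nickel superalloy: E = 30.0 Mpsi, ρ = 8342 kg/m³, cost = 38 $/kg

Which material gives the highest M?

magnesium alloy

Putting every candidate on a common basis:
  beryllium: E = 297.4 GPa, ρ = 1840 kg/m³, cost = 510.0 $/kg
  molybdenum: E = 332.7 GPa, ρ = 10250 kg/m³, cost = 34.00 $/kg
  magnesium alloy: E = 43.02 GPa, ρ = 1768 kg/m³, cost = 5.952 $/kg
  GFRP laminate: E = 30.54 GPa, ρ = 2002 kg/m³, cost = 5.291 $/kg
  nickel superalloy: E = 206.8 GPa, ρ = 8342 kg/m³, cost = 38.00 $/kg
  magnesium alloy: M = 4.09 MN·m per $
  GFRP laminate: M = 2.88 MN·m per $
  molybdenum: M = 0.954 MN·m per $
  nickel superalloy: M = 0.653 MN·m per $
  beryllium: M = 0.317 MN·m per $
Magnesium alloy ranks first.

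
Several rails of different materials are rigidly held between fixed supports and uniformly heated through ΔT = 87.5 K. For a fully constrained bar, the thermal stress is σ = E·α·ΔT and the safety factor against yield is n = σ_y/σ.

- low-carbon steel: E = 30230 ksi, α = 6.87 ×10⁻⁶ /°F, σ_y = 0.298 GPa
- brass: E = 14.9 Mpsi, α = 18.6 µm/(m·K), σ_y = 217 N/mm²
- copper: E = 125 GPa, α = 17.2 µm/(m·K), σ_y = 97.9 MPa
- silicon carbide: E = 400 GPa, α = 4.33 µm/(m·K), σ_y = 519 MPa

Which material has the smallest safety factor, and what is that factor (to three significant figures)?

Per material, after unit conversion:
  low-carbon steel: E = 208.4, α = 12.4, σ_y = 298.0 → σ = 226 MPa, n = 1.32
  brass: E = 102.7, α = 18.6, σ_y = 217.0 → σ = 167 MPa, n = 1.30
  copper: E = 125.0, α = 17.2, σ_y = 97.90 → σ = 188 MPa, n = 0.520
  silicon carbide: E = 400.0, α = 4.33, σ_y = 519.0 → σ = 152 MPa, n = 3.42
Smallest n: copper with n = 0.520.

copper, n = 0.520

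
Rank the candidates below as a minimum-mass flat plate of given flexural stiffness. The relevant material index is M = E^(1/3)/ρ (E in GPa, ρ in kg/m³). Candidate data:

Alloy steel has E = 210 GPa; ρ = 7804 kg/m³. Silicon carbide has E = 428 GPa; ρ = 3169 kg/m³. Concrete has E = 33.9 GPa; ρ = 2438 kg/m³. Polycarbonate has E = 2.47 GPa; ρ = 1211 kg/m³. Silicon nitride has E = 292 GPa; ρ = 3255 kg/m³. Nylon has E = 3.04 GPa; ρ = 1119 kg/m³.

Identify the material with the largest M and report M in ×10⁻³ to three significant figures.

Computing M directly (units already consistent):
  silicon carbide: M = 2.38×10⁻³
  silicon nitride: M = 2.04×10⁻³
  concrete: M = 1.33×10⁻³
  nylon: M = 1.29×10⁻³
  polycarbonate: M = 1.12×10⁻³
  alloy steel: M = 0.762×10⁻³
Silicon carbide ranks first.

silicon carbide, M = 2.38×10⁻³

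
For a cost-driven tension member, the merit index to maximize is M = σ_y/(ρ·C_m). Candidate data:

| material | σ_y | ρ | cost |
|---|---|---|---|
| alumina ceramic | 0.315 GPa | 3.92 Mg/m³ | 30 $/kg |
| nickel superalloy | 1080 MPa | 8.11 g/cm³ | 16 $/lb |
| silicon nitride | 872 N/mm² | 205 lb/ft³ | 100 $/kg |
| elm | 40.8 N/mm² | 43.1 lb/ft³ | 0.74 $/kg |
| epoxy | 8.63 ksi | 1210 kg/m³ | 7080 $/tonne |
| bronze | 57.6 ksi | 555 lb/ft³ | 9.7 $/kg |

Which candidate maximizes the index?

Normalizing units and computing the index:
  alumina ceramic: σ_y = 315.0 MPa, ρ = 3920 kg/m³, cost = 30.00 $/kg
  nickel superalloy: σ_y = 1080 MPa, ρ = 8110 kg/m³, cost = 35.27 $/kg
  silicon nitride: σ_y = 872.0 MPa, ρ = 3284 kg/m³, cost = 100.0 $/kg
  elm: σ_y = 40.80 MPa, ρ = 690.4 kg/m³, cost = 0.7400 $/kg
  epoxy: σ_y = 59.50 MPa, ρ = 1210 kg/m³, cost = 7.080 $/kg
  bronze: σ_y = 397.1 MPa, ρ = 8890 kg/m³, cost = 9.700 $/kg
  elm: M = 79.9 kN·m per $
  epoxy: M = 6.95 kN·m per $
  bronze: M = 4.61 kN·m per $
  nickel superalloy: M = 3.78 kN·m per $
  alumina ceramic: M = 2.68 kN·m per $
  silicon nitride: M = 2.66 kN·m per $
Elm ranks first.

elm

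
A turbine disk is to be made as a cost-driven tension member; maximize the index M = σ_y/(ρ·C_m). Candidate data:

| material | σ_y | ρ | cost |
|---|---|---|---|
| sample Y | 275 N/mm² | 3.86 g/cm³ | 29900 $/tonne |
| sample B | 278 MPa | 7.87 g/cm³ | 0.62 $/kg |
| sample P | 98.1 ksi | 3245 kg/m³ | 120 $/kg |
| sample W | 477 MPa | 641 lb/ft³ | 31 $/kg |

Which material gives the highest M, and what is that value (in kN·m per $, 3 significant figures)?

After converting to SI:
  sample Y: σ_y = 275.0 MPa, ρ = 3860 kg/m³, cost = 29.90 $/kg
  sample B: σ_y = 278.0 MPa, ρ = 7870 kg/m³, cost = 0.6200 $/kg
  sample P: σ_y = 676.4 MPa, ρ = 3245 kg/m³, cost = 120.0 $/kg
  sample W: σ_y = 477.0 MPa, ρ = 10270 kg/m³, cost = 31.00 $/kg
  sample B: M = 57.0 kN·m per $
  sample Y: M = 2.38 kN·m per $
  sample P: M = 1.74 kN·m per $
  sample W: M = 1.50 kN·m per $
Highest index: sample B.

sample B, M = 57.0 kN·m per $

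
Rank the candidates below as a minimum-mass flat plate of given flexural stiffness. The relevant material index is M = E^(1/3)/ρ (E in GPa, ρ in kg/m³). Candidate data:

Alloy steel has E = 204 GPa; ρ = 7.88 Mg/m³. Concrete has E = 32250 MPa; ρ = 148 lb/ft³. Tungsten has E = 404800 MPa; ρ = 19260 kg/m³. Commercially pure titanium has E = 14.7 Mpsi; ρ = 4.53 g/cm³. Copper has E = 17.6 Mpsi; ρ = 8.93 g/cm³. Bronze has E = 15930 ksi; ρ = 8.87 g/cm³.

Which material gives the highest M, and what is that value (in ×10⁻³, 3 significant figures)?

In SI units:
  alloy steel: E = 204.0 GPa, ρ = 7880 kg/m³
  concrete: E = 32.25 GPa, ρ = 2371 kg/m³
  tungsten: E = 404.8 GPa, ρ = 19260 kg/m³
  commercially pure titanium: E = 101.4 GPa, ρ = 4530 kg/m³
  copper: E = 121.3 GPa, ρ = 8930 kg/m³
  bronze: E = 109.8 GPa, ρ = 8870 kg/m³
  concrete: M = 1.34×10⁻³
  commercially pure titanium: M = 1.03×10⁻³
  alloy steel: M = 0.747×10⁻³
  copper: M = 0.554×10⁻³
  bronze: M = 0.540×10⁻³
  tungsten: M = 0.384×10⁻³
Concrete has the largest M.

concrete, M = 1.34×10⁻³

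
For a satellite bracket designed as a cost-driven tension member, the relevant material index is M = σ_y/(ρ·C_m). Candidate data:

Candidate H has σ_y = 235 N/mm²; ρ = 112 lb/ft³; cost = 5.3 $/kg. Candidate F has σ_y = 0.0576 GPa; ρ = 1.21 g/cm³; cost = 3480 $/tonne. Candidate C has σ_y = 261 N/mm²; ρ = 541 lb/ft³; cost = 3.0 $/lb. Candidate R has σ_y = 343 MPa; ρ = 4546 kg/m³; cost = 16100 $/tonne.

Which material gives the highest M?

Putting every candidate on a common basis:
  candidate H: σ_y = 235.0 MPa, ρ = 1794 kg/m³, cost = 5.300 $/kg
  candidate F: σ_y = 57.60 MPa, ρ = 1210 kg/m³, cost = 3.480 $/kg
  candidate C: σ_y = 261.0 MPa, ρ = 8666 kg/m³, cost = 6.614 $/kg
  candidate R: σ_y = 343.0 MPa, ρ = 4546 kg/m³, cost = 16.10 $/kg
  candidate H: M = 24.7 kN·m per $
  candidate F: M = 13.7 kN·m per $
  candidate R: M = 4.69 kN·m per $
  candidate C: M = 4.55 kN·m per $
The maximum is for candidate H.

candidate H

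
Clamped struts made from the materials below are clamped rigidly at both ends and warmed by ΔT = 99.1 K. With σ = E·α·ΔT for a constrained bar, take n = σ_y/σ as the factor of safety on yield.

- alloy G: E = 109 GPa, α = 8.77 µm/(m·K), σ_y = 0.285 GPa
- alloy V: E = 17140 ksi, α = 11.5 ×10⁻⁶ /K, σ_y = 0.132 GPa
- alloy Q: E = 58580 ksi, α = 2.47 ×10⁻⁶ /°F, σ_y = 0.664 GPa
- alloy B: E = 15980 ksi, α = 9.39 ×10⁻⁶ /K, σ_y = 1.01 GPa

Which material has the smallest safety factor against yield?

With everything in SI (GPa, ×10⁻⁶/K, MPa):
  alloy G: E = 109.0, α = 8.77, σ_y = 285.0 → σ = 94.7 MPa, n = 3.01
  alloy V: E = 118.2, α = 11.5, σ_y = 132.0 → σ = 135 MPa, n = 0.980
  alloy Q: E = 403.9, α = 4.45, σ_y = 664.0 → σ = 178 MPa, n = 3.73
  alloy B: E = 110.2, α = 9.39, σ_y = 1010 → σ = 103 MPa, n = 9.85
Alloy V has the lowest safety factor, n = 0.980.

alloy V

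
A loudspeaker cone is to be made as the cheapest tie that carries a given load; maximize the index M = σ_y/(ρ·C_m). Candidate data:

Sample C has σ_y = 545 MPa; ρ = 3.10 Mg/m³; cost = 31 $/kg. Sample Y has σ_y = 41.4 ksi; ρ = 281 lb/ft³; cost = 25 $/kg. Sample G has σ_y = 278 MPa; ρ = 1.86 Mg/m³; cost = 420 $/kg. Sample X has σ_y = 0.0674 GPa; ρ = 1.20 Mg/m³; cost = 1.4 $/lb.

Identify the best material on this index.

Putting every candidate on a common basis:
  sample C: σ_y = 545.0 MPa, ρ = 3100 kg/m³, cost = 31.00 $/kg
  sample Y: σ_y = 285.4 MPa, ρ = 4501 kg/m³, cost = 25.00 $/kg
  sample G: σ_y = 278.0 MPa, ρ = 1860 kg/m³, cost = 420.0 $/kg
  sample X: σ_y = 67.40 MPa, ρ = 1200 kg/m³, cost = 3.086 $/kg
  sample X: M = 18.2 kN·m per $
  sample C: M = 5.67 kN·m per $
  sample Y: M = 2.54 kN·m per $
  sample G: M = 0.356 kN·m per $
The maximum is for sample X.

sample X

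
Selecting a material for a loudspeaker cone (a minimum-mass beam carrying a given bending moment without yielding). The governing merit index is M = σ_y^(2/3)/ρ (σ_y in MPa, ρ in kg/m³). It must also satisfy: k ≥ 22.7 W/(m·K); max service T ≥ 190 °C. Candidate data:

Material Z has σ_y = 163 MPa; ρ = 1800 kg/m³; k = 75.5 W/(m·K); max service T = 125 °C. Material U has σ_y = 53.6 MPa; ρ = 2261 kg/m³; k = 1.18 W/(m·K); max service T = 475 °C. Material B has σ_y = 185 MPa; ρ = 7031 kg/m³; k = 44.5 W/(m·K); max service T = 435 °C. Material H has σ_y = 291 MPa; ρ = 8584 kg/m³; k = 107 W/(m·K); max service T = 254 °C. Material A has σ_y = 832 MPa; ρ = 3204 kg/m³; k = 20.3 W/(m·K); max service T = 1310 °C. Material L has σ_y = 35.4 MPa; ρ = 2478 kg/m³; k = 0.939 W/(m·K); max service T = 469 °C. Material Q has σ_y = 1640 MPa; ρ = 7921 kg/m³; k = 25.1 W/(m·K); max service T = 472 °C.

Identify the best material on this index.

Screen on constraints: k ≥ 22.7 W/(m·K); max service T ≥ 190 °C. Survivors: material B, material H, material Q.
Computing M directly (units already consistent):
  material Q: M = 17.6×10⁻³
  material H: M = 5.12×10⁻³
  material B: M = 4.62×10⁻³
The maximum is for material Q.

material Q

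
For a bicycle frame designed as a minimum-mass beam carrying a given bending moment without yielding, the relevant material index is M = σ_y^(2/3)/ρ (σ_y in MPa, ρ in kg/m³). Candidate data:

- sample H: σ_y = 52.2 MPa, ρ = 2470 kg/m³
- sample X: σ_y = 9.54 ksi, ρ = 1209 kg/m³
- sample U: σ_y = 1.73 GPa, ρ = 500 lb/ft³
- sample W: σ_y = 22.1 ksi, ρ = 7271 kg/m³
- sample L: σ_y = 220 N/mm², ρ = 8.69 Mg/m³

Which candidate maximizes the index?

sample U

Putting every candidate on a common basis:
  sample H: σ_y = 52.20 MPa, ρ = 2470 kg/m³
  sample X: σ_y = 65.78 MPa, ρ = 1209 kg/m³
  sample U: σ_y = 1730 MPa, ρ = 8009 kg/m³
  sample W: σ_y = 152.4 MPa, ρ = 7271 kg/m³
  sample L: σ_y = 220.0 MPa, ρ = 8690 kg/m³
  sample U: M = 18.0×10⁻³
  sample X: M = 13.5×10⁻³
  sample H: M = 5.65×10⁻³
  sample L: M = 4.19×10⁻³
  sample W: M = 3.92×10⁻³
Sample U has the largest M.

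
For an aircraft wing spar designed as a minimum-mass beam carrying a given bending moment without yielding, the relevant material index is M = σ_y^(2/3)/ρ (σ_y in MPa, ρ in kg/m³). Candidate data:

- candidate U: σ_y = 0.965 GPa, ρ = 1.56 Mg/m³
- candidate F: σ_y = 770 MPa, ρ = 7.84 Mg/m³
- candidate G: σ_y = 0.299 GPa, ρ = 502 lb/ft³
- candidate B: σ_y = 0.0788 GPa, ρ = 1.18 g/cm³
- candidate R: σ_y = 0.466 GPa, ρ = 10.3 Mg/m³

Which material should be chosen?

In SI units:
  candidate U: σ_y = 965.0 MPa, ρ = 1560 kg/m³
  candidate F: σ_y = 770.0 MPa, ρ = 7840 kg/m³
  candidate G: σ_y = 299.0 MPa, ρ = 8041 kg/m³
  candidate B: σ_y = 78.80 MPa, ρ = 1180 kg/m³
  candidate R: σ_y = 466.0 MPa, ρ = 10300 kg/m³
  candidate U: M = 62.6×10⁻³
  candidate B: M = 15.6×10⁻³
  candidate F: M = 10.7×10⁻³
  candidate R: M = 5.84×10⁻³
  candidate G: M = 5.56×10⁻³
Candidate U ranks first.

candidate U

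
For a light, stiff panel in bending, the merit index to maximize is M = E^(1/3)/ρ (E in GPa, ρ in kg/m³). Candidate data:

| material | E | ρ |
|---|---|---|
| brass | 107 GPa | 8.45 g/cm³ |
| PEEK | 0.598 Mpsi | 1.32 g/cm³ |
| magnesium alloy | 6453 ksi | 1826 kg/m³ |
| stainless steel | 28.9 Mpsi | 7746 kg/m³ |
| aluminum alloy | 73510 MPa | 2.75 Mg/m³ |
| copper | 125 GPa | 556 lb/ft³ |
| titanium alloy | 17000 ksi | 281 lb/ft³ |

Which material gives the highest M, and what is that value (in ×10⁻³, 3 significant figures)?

magnesium alloy, M = 1.94×10⁻³

Putting every candidate on a common basis:
  brass: E = 107.0 GPa, ρ = 8450 kg/m³
  PEEK: E = 4.123 GPa, ρ = 1320 kg/m³
  magnesium alloy: E = 44.49 GPa, ρ = 1826 kg/m³
  stainless steel: E = 199.3 GPa, ρ = 7746 kg/m³
  aluminum alloy: E = 73.51 GPa, ρ = 2750 kg/m³
  copper: E = 125.0 GPa, ρ = 8906 kg/m³
  titanium alloy: E = 117.2 GPa, ρ = 4501 kg/m³
  magnesium alloy: M = 1.94×10⁻³
  aluminum alloy: M = 1.52×10⁻³
  PEEK: M = 1.21×10⁻³
  titanium alloy: M = 1.09×10⁻³
  stainless steel: M = 0.754×10⁻³
  brass: M = 0.562×10⁻³
  copper: M = 0.561×10⁻³
Highest index: magnesium alloy.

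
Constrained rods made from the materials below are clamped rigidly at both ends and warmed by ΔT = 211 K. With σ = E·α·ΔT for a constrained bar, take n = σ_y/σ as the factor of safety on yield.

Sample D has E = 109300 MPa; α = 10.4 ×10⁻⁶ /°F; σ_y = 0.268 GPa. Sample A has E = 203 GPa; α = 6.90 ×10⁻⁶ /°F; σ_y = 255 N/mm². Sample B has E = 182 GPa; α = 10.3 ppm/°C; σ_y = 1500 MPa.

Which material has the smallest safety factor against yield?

With everything in SI (GPa, ×10⁻⁶/K, MPa):
  sample D: E = 109.3, α = 18.7, σ_y = 268.0 → σ = 432 MPa, n = 0.621
  sample A: E = 203.0, α = 12.4, σ_y = 255.0 → σ = 532 MPa, n = 0.479
  sample B: E = 182.0, α = 10.3, σ_y = 1500 → σ = 396 MPa, n = 3.79
Sample A has the lowest safety factor, n = 0.479.

sample A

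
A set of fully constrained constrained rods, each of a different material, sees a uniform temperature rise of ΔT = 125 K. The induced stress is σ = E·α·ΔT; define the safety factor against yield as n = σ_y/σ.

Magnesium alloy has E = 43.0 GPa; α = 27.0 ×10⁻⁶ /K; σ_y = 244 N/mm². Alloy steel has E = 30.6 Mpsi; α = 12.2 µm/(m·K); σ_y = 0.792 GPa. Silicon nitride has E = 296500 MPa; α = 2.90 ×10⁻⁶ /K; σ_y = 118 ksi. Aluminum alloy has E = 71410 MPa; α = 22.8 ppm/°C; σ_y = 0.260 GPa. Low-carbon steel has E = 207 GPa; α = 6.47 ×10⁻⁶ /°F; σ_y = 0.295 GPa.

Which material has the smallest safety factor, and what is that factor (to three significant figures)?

low-carbon steel, n = 0.979

Per material, after unit conversion:
  magnesium alloy: E = 43.00, α = 27.0, σ_y = 244.0 → σ = 145 MPa, n = 1.68
  alloy steel: E = 211.0, α = 12.2, σ_y = 792.0 → σ = 322 MPa, n = 2.46
  silicon nitride: E = 296.5, α = 2.90, σ_y = 813.6 → σ = 107 MPa, n = 7.57
  aluminum alloy: E = 71.41, α = 22.8, σ_y = 260.0 → σ = 204 MPa, n = 1.28
  low-carbon steel: E = 207.0, α = 11.6, σ_y = 295.0 → σ = 301 MPa, n = 0.979
Low-carbon steel has the lowest safety factor, n = 0.979.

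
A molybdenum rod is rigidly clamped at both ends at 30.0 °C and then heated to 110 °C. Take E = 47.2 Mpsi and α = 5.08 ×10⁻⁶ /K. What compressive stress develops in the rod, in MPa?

132 MPa

E = 47.2 Mpsi = 325.4 GPa.
ΔT = 80.00 K. Constrained thermal stress σ = E·α·ΔT = 325.4×10³ MPa × 5.08×10⁻⁶ × 80.00 = 132 MPa (compressive).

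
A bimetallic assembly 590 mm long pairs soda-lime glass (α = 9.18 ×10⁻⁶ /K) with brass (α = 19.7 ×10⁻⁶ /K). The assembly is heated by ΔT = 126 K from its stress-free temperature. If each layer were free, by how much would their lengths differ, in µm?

Δα = |9.18 − 19.7|×10⁻⁶/K = 10.5×10⁻⁶/K.
ΔL_mismatch = Δα·L·ΔT = 10.5×10⁻⁶ × 590.0 mm × 126.0 K = 782 µm.

782 µm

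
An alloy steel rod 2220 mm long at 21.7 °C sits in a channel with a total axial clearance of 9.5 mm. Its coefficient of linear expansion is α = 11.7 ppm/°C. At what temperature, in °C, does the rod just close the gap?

α·L₀·ΔT = 9.5 mm ⇒ ΔT = 9.5 / (11.7×10⁻⁶ × 2220.0) = 365.8 K.
T = 21.7 + 365.8 = 387.5 °C.

387 °C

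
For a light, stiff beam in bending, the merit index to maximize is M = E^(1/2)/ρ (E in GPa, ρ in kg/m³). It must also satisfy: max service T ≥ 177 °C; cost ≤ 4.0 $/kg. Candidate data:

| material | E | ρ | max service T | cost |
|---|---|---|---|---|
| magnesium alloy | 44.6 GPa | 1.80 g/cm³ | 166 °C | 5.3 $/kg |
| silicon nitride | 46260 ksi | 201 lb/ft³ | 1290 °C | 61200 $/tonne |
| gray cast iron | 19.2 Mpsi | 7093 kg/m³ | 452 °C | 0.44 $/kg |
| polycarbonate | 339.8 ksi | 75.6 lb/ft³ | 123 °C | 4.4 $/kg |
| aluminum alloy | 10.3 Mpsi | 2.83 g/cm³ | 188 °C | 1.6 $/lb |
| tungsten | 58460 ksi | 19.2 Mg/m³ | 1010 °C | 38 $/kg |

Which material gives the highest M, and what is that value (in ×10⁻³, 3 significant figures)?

aluminum alloy, M = 2.98×10⁻³

Screen on constraints: max service T ≥ 177 °C; cost ≤ 4.0 $/kg. Survivors: gray cast iron, aluminum alloy.
Putting every candidate on a common basis:
  gray cast iron: E = 132.4 GPa, ρ = 7093 kg/m³
  aluminum alloy: E = 71.02 GPa, ρ = 2830 kg/m³
  aluminum alloy: M = 2.98×10⁻³
  gray cast iron: M = 1.62×10⁻³
Highest index: aluminum alloy.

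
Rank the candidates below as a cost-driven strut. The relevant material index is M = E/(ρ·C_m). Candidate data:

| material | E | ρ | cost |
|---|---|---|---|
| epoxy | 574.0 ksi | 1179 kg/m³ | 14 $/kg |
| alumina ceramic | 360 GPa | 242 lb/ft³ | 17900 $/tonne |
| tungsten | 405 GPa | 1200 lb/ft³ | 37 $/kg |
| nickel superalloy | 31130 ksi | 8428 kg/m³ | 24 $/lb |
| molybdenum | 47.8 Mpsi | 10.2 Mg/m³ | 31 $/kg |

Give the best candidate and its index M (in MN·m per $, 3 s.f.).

alumina ceramic, M = 5.19 MN·m per $

Putting every candidate on a common basis:
  epoxy: E = 3.958 GPa, ρ = 1179 kg/m³, cost = 14.00 $/kg
  alumina ceramic: E = 360.0 GPa, ρ = 3876 kg/m³, cost = 17.90 $/kg
  tungsten: E = 405.0 GPa, ρ = 19220 kg/m³, cost = 37.00 $/kg
  nickel superalloy: E = 214.6 GPa, ρ = 8428 kg/m³, cost = 52.91 $/kg
  molybdenum: E = 329.6 GPa, ρ = 10200 kg/m³, cost = 31.00 $/kg
  alumina ceramic: M = 5.19 MN·m per $
  molybdenum: M = 1.04 MN·m per $
  tungsten: M = 0.569 MN·m per $
  nickel superalloy: M = 0.481 MN·m per $
  epoxy: M = 0.240 MN·m per $
Highest index: alumina ceramic.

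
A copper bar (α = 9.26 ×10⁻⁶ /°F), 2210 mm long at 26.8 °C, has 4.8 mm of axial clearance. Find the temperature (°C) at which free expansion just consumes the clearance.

α = 9.26×10⁻⁶/°F × 9/5 = 16.7×10⁻⁶/K.
α·L₀·ΔT = 4.8 mm ⇒ ΔT = 4.8 / (16.7×10⁻⁶ × 2210.0) = 130.3 K.
T = 26.8 + 130.3 = 157.1 °C.

157 °C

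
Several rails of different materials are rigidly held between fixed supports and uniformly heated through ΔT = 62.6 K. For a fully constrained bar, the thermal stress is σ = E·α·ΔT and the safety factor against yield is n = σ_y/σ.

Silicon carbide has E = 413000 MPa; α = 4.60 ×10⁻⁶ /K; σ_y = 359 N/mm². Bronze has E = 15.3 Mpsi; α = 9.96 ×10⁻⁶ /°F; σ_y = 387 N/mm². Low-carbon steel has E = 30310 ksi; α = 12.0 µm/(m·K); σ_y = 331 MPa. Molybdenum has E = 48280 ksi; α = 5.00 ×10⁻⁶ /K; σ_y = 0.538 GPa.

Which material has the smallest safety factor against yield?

low-carbon steel

Per material, after unit conversion:
  silicon carbide: E = 413.0, α = 4.60, σ_y = 359.0 → σ = 119 MPa, n = 3.02
  bronze: E = 105.5, α = 17.9, σ_y = 387.0 → σ = 118 MPa, n = 3.27
  low-carbon steel: E = 209.0, α = 12.0, σ_y = 331.0 → σ = 157 MPa, n = 2.11
  molybdenum: E = 332.9, α = 5.00, σ_y = 538.0 → σ = 104 MPa, n = 5.16
Low-carbon steel has the lowest safety factor, n = 2.11.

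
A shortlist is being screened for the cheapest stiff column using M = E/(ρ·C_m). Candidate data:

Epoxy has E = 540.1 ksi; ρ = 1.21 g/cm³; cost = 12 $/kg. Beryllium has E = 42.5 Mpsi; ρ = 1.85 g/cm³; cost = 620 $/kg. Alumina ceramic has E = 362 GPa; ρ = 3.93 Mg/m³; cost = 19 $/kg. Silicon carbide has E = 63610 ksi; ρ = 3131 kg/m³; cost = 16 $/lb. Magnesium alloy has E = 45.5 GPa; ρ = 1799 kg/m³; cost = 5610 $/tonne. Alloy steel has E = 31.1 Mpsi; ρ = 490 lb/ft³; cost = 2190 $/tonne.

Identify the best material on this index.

In SI units:
  epoxy: E = 3.724 GPa, ρ = 1210 kg/m³, cost = 12.00 $/kg
  beryllium: E = 293.0 GPa, ρ = 1850 kg/m³, cost = 620.0 $/kg
  alumina ceramic: E = 362.0 GPa, ρ = 3930 kg/m³, cost = 19.00 $/kg
  silicon carbide: E = 438.6 GPa, ρ = 3131 kg/m³, cost = 35.27 $/kg
  magnesium alloy: E = 45.50 GPa, ρ = 1799 kg/m³, cost = 5.610 $/kg
  alloy steel: E = 214.4 GPa, ρ = 7849 kg/m³, cost = 2.190 $/kg
  alloy steel: M = 12.5 MN·m per $
  alumina ceramic: M = 4.85 MN·m per $
  magnesium alloy: M = 4.51 MN·m per $
  silicon carbide: M = 3.97 MN·m per $
  epoxy: M = 0.256 MN·m per $
  beryllium: M = 0.255 MN·m per $
Alloy steel ranks first.

alloy steel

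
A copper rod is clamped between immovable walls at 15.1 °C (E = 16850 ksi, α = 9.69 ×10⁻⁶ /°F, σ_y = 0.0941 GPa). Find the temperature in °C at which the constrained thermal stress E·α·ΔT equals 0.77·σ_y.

50.9 °C

E = 16850 ksi = 116.2 GPa.
α = 9.69×10⁻⁶/°F × 9/5 = 17.4×10⁻⁶/K.
σ_y = 0.0941 GPa = 94.10 MPa.
E·α·ΔT = 72.46 MPa ⇒ ΔT = 72.46 / (116.2×10³ × 17.4×10⁻⁶) = 35.76 K.
T = 15.1 + 35.76 = 50.86 °C.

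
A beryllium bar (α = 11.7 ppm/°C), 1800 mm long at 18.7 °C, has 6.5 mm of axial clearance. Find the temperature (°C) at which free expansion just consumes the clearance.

327 °C

α·L₀·ΔT = 6.5 mm ⇒ ΔT = 6.5 / (11.7×10⁻⁶ × 1800.0) = 308.6 K.
T = 18.7 + 308.6 = 327.3 °C.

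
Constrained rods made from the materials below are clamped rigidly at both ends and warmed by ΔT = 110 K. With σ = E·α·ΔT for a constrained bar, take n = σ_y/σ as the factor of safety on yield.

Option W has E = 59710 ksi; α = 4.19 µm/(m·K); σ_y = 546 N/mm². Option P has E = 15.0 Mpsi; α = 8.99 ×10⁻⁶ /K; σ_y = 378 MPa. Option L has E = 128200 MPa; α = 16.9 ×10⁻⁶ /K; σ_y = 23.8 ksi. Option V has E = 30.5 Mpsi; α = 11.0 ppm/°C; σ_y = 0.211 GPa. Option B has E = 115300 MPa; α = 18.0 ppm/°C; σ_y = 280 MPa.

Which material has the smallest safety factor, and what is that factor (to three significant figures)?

In consistent units (E in GPa, α in ×10⁻⁶/K, σ_y in MPa):
  option W: E = 411.7, α = 4.19, σ_y = 546.0 → σ = 190 MPa, n = 2.88
  option P: E = 103.4, α = 8.99, σ_y = 378.0 → σ = 102 MPa, n = 3.70
  option L: E = 128.2, α = 16.9, σ_y = 164.1 → σ = 238 MPa, n = 0.689
  option V: E = 210.3, α = 11.0, σ_y = 211.0 → σ = 254 MPa, n = 0.829
  option B: E = 115.3, α = 18.0, σ_y = 280.0 → σ = 228 MPa, n = 1.23
Smallest n: option L with n = 0.689.

option L, n = 0.689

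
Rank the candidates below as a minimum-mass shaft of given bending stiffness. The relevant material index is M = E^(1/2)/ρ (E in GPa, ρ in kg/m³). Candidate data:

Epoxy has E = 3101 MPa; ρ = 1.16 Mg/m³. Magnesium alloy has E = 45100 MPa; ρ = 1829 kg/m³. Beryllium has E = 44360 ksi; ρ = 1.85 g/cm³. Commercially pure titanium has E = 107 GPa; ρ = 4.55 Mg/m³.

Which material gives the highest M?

Convert each candidate to consistent units, then evaluate M:
  epoxy: E = 3.101 GPa, ρ = 1160 kg/m³
  magnesium alloy: E = 45.10 GPa, ρ = 1829 kg/m³
  beryllium: E = 305.9 GPa, ρ = 1850 kg/m³
  commercially pure titanium: E = 107.0 GPa, ρ = 4550 kg/m³
  beryllium: M = 9.45×10⁻³
  magnesium alloy: M = 3.67×10⁻³
  commercially pure titanium: M = 2.27×10⁻³
  epoxy: M = 1.52×10⁻³
The maximum is for beryllium.

beryllium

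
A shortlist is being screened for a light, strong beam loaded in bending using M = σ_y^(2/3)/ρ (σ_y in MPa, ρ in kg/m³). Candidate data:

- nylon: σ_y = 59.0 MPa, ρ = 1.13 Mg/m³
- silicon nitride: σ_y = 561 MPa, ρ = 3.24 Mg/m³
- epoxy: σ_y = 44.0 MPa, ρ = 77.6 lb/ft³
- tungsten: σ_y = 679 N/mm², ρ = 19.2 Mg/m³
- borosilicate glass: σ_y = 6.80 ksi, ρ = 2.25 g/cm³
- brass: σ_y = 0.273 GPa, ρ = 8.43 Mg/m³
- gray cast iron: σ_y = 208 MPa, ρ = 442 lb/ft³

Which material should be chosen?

silicon nitride

In SI units:
  nylon: σ_y = 59.00 MPa, ρ = 1130 kg/m³
  silicon nitride: σ_y = 561.0 MPa, ρ = 3240 kg/m³
  epoxy: σ_y = 44.00 MPa, ρ = 1243 kg/m³
  tungsten: σ_y = 679.0 MPa, ρ = 19200 kg/m³
  borosilicate glass: σ_y = 46.88 MPa, ρ = 2250 kg/m³
  brass: σ_y = 273.0 MPa, ρ = 8430 kg/m³
  gray cast iron: σ_y = 208.0 MPa, ρ = 7080 kg/m³
  silicon nitride: M = 21.0×10⁻³
  nylon: M = 13.4×10⁻³
  epoxy: M = 10.0×10⁻³
  borosilicate glass: M = 5.78×10⁻³
  brass: M = 4.99×10⁻³
  gray cast iron: M = 4.96×10⁻³
  tungsten: M = 4.02×10⁻³
Highest index: silicon nitride.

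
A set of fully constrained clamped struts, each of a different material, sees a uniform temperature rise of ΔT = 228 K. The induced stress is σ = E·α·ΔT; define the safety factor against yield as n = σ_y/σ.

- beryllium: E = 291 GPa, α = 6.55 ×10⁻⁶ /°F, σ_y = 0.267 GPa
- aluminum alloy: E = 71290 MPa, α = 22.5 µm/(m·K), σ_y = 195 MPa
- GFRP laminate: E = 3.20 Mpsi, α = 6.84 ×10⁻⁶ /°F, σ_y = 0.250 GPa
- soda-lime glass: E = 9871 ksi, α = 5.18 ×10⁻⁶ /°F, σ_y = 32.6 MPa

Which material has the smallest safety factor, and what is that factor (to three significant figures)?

In consistent units (E in GPa, α in ×10⁻⁶/K, σ_y in MPa):
  beryllium: E = 291.0, α = 11.8, σ_y = 267.0 → σ = 782 MPa, n = 0.341
  aluminum alloy: E = 71.29, α = 22.5, σ_y = 195.0 → σ = 366 MPa, n = 0.533
  GFRP laminate: E = 22.06, α = 12.3, σ_y = 250.0 → σ = 61.9 MPa, n = 4.04
  soda-lime glass: E = 68.06, α = 9.32, σ_y = 32.60 → σ = 145 MPa, n = 0.225
The minimum is soda-lime glass at n = 0.225.

soda-lime glass, n = 0.225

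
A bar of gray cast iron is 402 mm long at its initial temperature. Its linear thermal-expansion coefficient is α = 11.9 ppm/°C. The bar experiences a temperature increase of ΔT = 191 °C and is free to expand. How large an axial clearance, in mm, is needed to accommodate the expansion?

ΔL = α·L₀·ΔT = 11.9×10⁻⁶ × 402 mm × 191.0 K = 0.914 mm.

0.914 mm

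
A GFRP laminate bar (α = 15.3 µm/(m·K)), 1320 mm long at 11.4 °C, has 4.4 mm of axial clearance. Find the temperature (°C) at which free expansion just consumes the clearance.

229 °C

α·L₀·ΔT = 4.4 mm ⇒ ΔT = 4.4 / (15.3×10⁻⁶ × 1320.0) = 217.9 K.
T = 11.4 + 217.9 = 229.3 °C.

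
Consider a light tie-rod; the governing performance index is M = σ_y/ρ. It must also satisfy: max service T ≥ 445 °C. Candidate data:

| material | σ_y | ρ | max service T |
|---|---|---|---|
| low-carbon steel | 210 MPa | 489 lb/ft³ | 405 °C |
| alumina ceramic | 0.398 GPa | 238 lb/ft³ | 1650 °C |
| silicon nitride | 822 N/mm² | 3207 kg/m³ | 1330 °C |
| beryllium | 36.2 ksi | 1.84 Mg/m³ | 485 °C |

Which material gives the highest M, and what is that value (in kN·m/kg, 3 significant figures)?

silicon nitride, M = 256 kN·m/kg

Screen on constraints: max service T ≥ 445 °C. Survivors: alumina ceramic, silicon nitride, beryllium.
In SI units:
  alumina ceramic: σ_y = 398.0 MPa, ρ = 3812 kg/m³
  silicon nitride: σ_y = 822.0 MPa, ρ = 3207 kg/m³
  beryllium: σ_y = 249.6 MPa, ρ = 1840 kg/m³
  silicon nitride: M = 256 kN·m/kg
  beryllium: M = 136 kN·m/kg
  alumina ceramic: M = 104 kN·m/kg
The maximum is for silicon nitride.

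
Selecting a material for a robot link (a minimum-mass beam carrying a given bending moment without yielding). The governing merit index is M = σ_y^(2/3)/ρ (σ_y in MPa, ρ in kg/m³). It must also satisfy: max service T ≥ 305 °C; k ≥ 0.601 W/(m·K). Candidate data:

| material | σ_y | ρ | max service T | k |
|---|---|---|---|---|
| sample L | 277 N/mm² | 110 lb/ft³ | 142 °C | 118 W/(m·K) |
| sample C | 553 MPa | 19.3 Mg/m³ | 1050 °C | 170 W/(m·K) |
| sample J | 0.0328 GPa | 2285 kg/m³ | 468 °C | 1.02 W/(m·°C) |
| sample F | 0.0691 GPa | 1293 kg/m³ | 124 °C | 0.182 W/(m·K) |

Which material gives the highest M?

Screen on constraints: max service T ≥ 305 °C; k ≥ 0.601 W/(m·K). Survivors: sample C, sample J.
In SI units:
  sample C: σ_y = 553.0 MPa, ρ = 19300 kg/m³
  sample J: σ_y = 32.80 MPa, ρ = 2285 kg/m³
  sample J: M = 4.48×10⁻³
  sample C: M = 3.49×10⁻³
Sample J ranks first.

sample J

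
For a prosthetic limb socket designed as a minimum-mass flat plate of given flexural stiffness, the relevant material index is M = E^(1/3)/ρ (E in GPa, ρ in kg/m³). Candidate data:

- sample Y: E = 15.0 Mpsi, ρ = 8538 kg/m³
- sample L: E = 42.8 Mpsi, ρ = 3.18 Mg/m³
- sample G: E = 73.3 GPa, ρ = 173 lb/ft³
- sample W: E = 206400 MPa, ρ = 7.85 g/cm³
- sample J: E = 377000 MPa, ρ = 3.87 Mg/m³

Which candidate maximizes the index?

In SI units:
  sample Y: E = 103.4 GPa, ρ = 8538 kg/m³
  sample L: E = 295.1 GPa, ρ = 3180 kg/m³
  sample G: E = 73.30 GPa, ρ = 2771 kg/m³
  sample W: E = 206.4 GPa, ρ = 7850 kg/m³
  sample J: E = 377.0 GPa, ρ = 3870 kg/m³
  sample L: M = 2.09×10⁻³
  sample J: M = 1.87×10⁻³
  sample G: M = 1.51×10⁻³
  sample W: M = 0.753×10⁻³
  sample Y: M = 0.550×10⁻³
The maximum is for sample L.

sample L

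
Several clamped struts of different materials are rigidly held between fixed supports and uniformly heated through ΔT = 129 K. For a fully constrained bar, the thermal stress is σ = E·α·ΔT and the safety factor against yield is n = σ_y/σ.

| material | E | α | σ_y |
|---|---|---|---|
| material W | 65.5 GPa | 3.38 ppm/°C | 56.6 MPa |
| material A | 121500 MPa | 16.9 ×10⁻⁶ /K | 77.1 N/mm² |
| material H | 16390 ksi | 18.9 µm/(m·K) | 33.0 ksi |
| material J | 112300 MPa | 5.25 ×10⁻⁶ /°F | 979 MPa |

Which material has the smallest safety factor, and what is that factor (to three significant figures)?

In consistent units (E in GPa, α in ×10⁻⁶/K, σ_y in MPa):
  material W: E = 65.50, α = 3.38, σ_y = 56.60 → σ = 28.6 MPa, n = 1.98
  material A: E = 121.5, α = 16.9, σ_y = 77.10 → σ = 265 MPa, n = 0.291
  material H: E = 113.0, α = 18.9, σ_y = 227.5 → σ = 276 MPa, n = 0.826
  material J: E = 112.3, α = 9.45, σ_y = 979.0 → σ = 137 MPa, n = 7.15
The minimum is material A at n = 0.291.

material A, n = 0.291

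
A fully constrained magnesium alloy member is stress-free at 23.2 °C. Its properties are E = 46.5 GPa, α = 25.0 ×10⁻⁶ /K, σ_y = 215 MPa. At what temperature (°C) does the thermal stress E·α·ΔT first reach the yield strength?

208 °C

E·α·ΔT = 215.0 MPa ⇒ ΔT = 215.0 / (46.50×10³ × 25.0×10⁻⁶) = 184.9 K.
T = 23.2 + 184.9 = 208.1 °C.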